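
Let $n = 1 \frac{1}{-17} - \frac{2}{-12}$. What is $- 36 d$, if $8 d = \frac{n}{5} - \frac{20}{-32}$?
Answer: $- \frac{3957}{1360} \approx -2.9096$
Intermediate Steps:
$n = \frac{11}{102}$ ($n = 1 \left(- \frac{1}{17}\right) - - \frac{1}{6} = - \frac{1}{17} + \frac{1}{6} = \frac{11}{102} \approx 0.10784$)
$d = \frac{1319}{16320}$ ($d = \frac{\frac{11}{102 \cdot 5} - \frac{20}{-32}}{8} = \frac{\frac{11}{102} \cdot \frac{1}{5} - - \frac{5}{8}}{8} = \frac{\frac{11}{510} + \frac{5}{8}}{8} = \frac{1}{8} \cdot \frac{1319}{2040} = \frac{1319}{16320} \approx 0.080821$)
$- 36 d = \left(-36\right) \frac{1319}{16320} = - \frac{3957}{1360}$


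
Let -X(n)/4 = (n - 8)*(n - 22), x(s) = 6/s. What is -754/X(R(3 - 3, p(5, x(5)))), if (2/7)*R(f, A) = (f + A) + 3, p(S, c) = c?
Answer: -18850/4891 ≈ -3.8540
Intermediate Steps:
R(f, A) = 21/2 + 7*A/2 + 7*f/2 (R(f, A) = 7*((f + A) + 3)/2 = 7*((A + f) + 3)/2 = 7*(3 + A + f)/2 = 21/2 + 7*A/2 + 7*f/2)
X(n) = -4*(-22 + n)*(-8 + n) (X(n) = -4*(n - 8)*(n - 22) = -4*(-8 + n)*(-22 + n) = -4*(-22 + n)*(-8 + n))
-754/X(R(3 - 3, p(5, x(5)))) = -754/(-704 - 4*(21/2 + 7*(6/5)/2 + 7*(3 - 3)/2)² + 120*(21/2 + 7*(6/5)/2 + 7*(3 - 3)/2)) = -754/(-704 - 4*(21/2 + 7*(6*(⅕))/2 + (7/2)*0)² + 120*(21/2 + 7*(6*(⅕))/2 + (7/2)*0)) = -754/(-704 - 4*(21/2 + (7/2)*(6/5) + 0)² + 120*(21/2 + (7/2)*(6/5) + 0)) = -754/(-704 - 4*(21/2 + 21/5 + 0)² + 120*(21/2 + 21/5 + 0)) = -754/(-704 - 4*(147/10)² + 120*(147/10)) = -754/(-704 - 4*21609/100 + 1764) = -754/(-704 - 21609/25 + 1764) = -754/4891/25 = -754*25/4891 = -18850/4891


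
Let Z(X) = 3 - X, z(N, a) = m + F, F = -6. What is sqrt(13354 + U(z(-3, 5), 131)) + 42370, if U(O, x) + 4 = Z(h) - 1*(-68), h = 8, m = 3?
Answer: 42370 + sqrt(13413) ≈ 42486.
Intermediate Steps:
z(N, a) = -3 (z(N, a) = 3 - 6 = -3)
U(O, x) = 59 (U(O, x) = -4 + ((3 - 1*8) - 1*(-68)) = -4 + ((3 - 8) + 68) = -4 + (-5 + 68) = -4 + 63 = 59)
sqrt(13354 + U(z(-3, 5), 131)) + 42370 = sqrt(13354 + 59) + 42370 = sqrt(13413) + 42370 = 42370 + sqrt(13413)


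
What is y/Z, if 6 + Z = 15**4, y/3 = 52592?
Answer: 52592/16873 ≈ 3.1169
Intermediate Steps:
y = 157776 (y = 3*52592 = 157776)
Z = 50619 (Z = -6 + 15**4 = -6 + 50625 = 50619)
y/Z = 157776/50619 = 157776*(1/50619) = 52592/16873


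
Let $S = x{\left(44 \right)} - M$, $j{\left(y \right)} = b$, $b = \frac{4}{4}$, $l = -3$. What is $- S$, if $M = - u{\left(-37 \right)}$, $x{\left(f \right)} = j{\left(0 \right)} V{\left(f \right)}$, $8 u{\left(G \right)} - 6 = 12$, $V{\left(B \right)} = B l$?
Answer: $\frac{519}{4} \approx 129.75$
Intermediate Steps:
$V{\left(B \right)} = - 3 B$ ($V{\left(B \right)} = B \left(-3\right) = - 3 B$)
$b = 1$ ($b = 4 \cdot \frac{1}{4} = 1$)
$j{\left(y \right)} = 1$
$u{\left(G \right)} = \frac{9}{4}$ ($u{\left(G \right)} = \frac{3}{4} + \frac{1}{8} \cdot 12 = \frac{3}{4} + \frac{3}{2} = \frac{9}{4}$)
$x{\left(f \right)} = - 3 f$ ($x{\left(f \right)} = 1 \left(- 3 f\right) = - 3 f$)
$M = - \frac{9}{4}$ ($M = \left(-1\right) \frac{9}{4} = - \frac{9}{4} \approx -2.25$)
$S = - \frac{519}{4}$ ($S = \left(-3\right) 44 - - \frac{9}{4} = -132 + \frac{9}{4} = - \frac{519}{4} \approx -129.75$)
$- S = \left(-1\right) \left(- \frac{519}{4}\right) = \frac{519}{4}$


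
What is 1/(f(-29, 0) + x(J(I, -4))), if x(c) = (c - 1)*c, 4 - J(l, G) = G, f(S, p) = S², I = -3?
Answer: 1/897 ≈ 0.0011148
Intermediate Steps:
J(l, G) = 4 - G
x(c) = c*(-1 + c) (x(c) = (-1 + c)*c = c*(-1 + c))
1/(f(-29, 0) + x(J(I, -4))) = 1/((-29)² + (4 - 1*(-4))*(-1 + (4 - 1*(-4)))) = 1/(841 + (4 + 4)*(-1 + (4 + 4))) = 1/(841 + 8*(-1 + 8)) = 1/(841 + 8*7) = 1/(841 + 56) = 1/897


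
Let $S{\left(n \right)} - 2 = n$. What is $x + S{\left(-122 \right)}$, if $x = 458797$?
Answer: $458677$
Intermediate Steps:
$S{\left(n \right)} = 2 + n$
$x + S{\left(-122 \right)} = 458797 + \left(2 - 122\right) = 458797 - 120 = 458677$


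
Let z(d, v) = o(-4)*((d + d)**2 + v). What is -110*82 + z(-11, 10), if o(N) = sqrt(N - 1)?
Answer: -9020 + 494*I*sqrt(5) ≈ -9020.0 + 1104.6*I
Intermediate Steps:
o(N) = sqrt(-1 + N)
z(d, v) = I*sqrt(5)*(v + 4*d**2) (z(d, v) = sqrt(-1 - 4)*((d + d)**2 + v) = sqrt(-5)*((2*d)**2 + v) = (I*sqrt(5))*(4*d**2 + v) = (I*sqrt(5))*(v + 4*d**2) = I*sqrt(5)*(v + 4*d**2))
-110*82 + z(-11, 10) = -110*82 + I*sqrt(5)*(10 + 4*(-11)**2) = -9020 + I*sqrt(5)*(10 + 4*121) = -9020 + I*sqrt(5)*(10 + 484) = -9020 + I*sqrt(5)*494 = -9020 + 494*I*sqrt(5)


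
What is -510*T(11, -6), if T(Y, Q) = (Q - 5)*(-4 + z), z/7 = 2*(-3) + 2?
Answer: -179520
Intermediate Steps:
z = -28 (z = 7*(2*(-3) + 2) = 7*(-6 + 2) = 7*(-4) = -28)
T(Y, Q) = 160 - 32*Q (T(Y, Q) = (Q - 5)*(-4 - 28) = (-5 + Q)*(-32) = 160 - 32*Q)
-510*T(11, -6) = -510*(160 - 32*(-6)) = -510*(160 + 192) = -510*352 = -179520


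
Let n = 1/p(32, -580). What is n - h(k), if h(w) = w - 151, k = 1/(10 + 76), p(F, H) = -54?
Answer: 175276/1161 ≈ 150.97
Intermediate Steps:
k = 1/86 ≈ 0.011628
h(w) = -151 + w
n = -1/54 (n = 1/(-54) = -1/54 ≈ -0.018519)
n - h(k) = -1/54 - (-151 + 1/86) = -1/54 - 1*(-12985/86) = -1/54 + 12985/86 = 175276/1161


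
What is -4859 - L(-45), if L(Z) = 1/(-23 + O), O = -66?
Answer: -432450/89 ≈ -4859.0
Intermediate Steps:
L(Z) = -1/89 (L(Z) = 1/(-23 - 66) = 1/(-89) = -1/89)
-4859 - L(-45) = -4859 - 1*(-1/89) = -4859 + 1/89 = -432450/89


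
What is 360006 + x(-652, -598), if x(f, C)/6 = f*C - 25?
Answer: 2699232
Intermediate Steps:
x(f, C) = -150 + 6*C*f (x(f, C) = 6*(f*C - 25) = 6*(C*f - 25) = 6*(-25 + C*f) = -150 + 6*C*f)
360006 + x(-652, -598) = 360006 + (-150 + 6*(-598)*(-652)) = 360006 + (-150 + 2339376) = 360006 + 2339226 = 2699232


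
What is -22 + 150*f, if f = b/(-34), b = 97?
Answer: -7649/17 ≈ -449.94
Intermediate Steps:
f = -97/34 (f = 97/(-34) = 97*(-1/34) = -97/34 ≈ -2.8529)
-22 + 150*f = -22 + 150*(-97/34) = -22 - 7275/17 = -7649/17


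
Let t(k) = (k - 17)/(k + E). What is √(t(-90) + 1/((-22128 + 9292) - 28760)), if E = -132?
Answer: 5*√102744418179/2308578 ≈ 0.69423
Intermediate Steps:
t(k) = (-17 + k)/(-132 + k) (t(k) = (k - 17)/(k - 132) = (-17 + k)/(-132 + k))
√(t(-90) + 1/((-22128 + 9292) - 28760)) = √((-17 - 90)/(-132 - 90) + 1/((-22128 + 9292) - 28760)) = √(-107/(-222) + 1/(-12836 - 28760)) = √(-1/222*(-107) + 1/(-41596)) = √(107/222 - 1/41596) = √(2225275/4617156) = 5*√102744418179/2308578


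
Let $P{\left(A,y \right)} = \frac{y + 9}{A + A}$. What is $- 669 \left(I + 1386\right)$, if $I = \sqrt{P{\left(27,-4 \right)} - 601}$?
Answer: $-927234 - \frac{223 i \sqrt{194694}}{6} \approx -9.2723 \cdot 10^{5} - 16399.0 i$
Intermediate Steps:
$P{\left(A,y \right)} = \frac{9 + y}{2 A}$
$I = \frac{i \sqrt{194694}}{18}$ ($I = \sqrt{\frac{9 - 4}{2 \cdot 27} - 601} = \sqrt{\frac{1}{2} \cdot \frac{1}{27} \cdot 5 - 601} = \sqrt{\frac{5}{54} - 601} = \sqrt{- \frac{32449}{54}} = \frac{i \sqrt{194694}}{18} \approx 24.513 i$)
$- 669 \left(I + 1386\right) = - 669 \left(\frac{i \sqrt{194694}}{18} + 1386\right) = - 669 \left(1386 + \frac{i \sqrt{194694}}{18}\right) = -927234 - \frac{223 i \sqrt{194694}}{6}$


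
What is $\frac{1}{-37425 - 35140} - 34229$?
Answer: $- \frac{2483827386}{72565} \approx -34229.0$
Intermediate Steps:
$\frac{1}{-37425 - 35140} - 34229 = \frac{1}{-72565} - 34229 = - \frac{1}{72565} - 34229 = - \frac{2483827386}{72565}$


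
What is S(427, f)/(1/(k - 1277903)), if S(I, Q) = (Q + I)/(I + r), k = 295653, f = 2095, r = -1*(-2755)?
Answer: -1238617250/1591 ≈ -7.7852e+5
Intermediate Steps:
r = 2755
S(I, Q) = (I + Q)/(2755 + I) (S(I, Q) = (Q + I)/(I + 2755) = (I + Q)/(2755 + I))
S(427, f)/(1/(k - 1277903)) = ((427 + 2095)/(2755 + 427))/(1/(295653 - 1277903)) = (2522/3182)/(1/(-982250)) = ((1/3182)*2522)/(-1/982250) = (1261/1591)*(-982250) = -1238617250/1591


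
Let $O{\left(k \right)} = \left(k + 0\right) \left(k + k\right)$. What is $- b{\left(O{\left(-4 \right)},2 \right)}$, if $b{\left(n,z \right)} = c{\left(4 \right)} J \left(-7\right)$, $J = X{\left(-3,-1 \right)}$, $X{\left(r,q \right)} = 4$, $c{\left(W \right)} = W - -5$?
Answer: $252$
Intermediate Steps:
$c{\left(W \right)} = 5 + W$ ($c{\left(W \right)} = W + 5 = 5 + W$)
$J = 4$
$O{\left(k \right)} = 2 k^{2}$ ($O{\left(k \right)} = k 2 k = 2 k^{2}$)
$b{\left(n,z \right)} = -252$ ($b{\left(n,z \right)} = \left(5 + 4\right) 4 \left(-7\right) = 9 \cdot 4 \left(-7\right) = 36 \left(-7\right) = -252$)
$- b{\left(O{\left(-4 \right)},2 \right)} = \left(-1\right) \left(-252\right) = 252$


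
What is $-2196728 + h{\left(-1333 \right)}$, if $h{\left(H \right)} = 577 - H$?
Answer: $-2194818$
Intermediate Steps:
$-2196728 + h{\left(-1333 \right)} = -2196728 + \left(577 - -1333\right) = -2196728 + \left(577 + 1333\right) = -2196728 + 1910 = -2194818$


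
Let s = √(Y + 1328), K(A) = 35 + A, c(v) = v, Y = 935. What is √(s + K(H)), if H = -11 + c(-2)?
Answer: √(22 + √2263) ≈ 8.3409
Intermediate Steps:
H = -13 (H = -11 - 2 = -13)
s = √2263 (s = √(935 + 1328) = √2263 ≈ 47.571)
√(s + K(H)) = √(√2263 + (35 - 13)) = √(√2263 + 22) = √(22 + √2263)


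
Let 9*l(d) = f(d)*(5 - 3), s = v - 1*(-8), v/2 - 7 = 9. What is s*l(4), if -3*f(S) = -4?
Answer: 320/27 ≈ 11.852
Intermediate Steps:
v = 32 (v = 14 + 2*9 = 14 + 18 = 32)
f(S) = 4/3 (f(S) = -⅓*(-4) = 4/3)
s = 40 (s = 32 - 1*(-8) = 32 + 8 = 40)
l(d) = 8/27 (l(d) = (4*(5 - 3)/3)/9 = ((4/3)*2)/9 = (⅑)*(8/3) = 8/27)
s*l(4) = 40*(8/27) = 320/27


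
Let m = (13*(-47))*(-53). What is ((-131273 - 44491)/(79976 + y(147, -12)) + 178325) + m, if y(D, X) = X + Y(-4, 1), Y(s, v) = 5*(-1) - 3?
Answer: 1403932757/6663 ≈ 2.1071e+5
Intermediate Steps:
Y(s, v) = -8 (Y(s, v) = -5 - 3 = -8)
y(D, X) = -8 + X (y(D, X) = X - 8 = -8 + X)
m = 32383 (m = -611*(-53) = 32383)
((-131273 - 44491)/(79976 + y(147, -12)) + 178325) + m = ((-131273 - 44491)/(79976 + (-8 - 12)) + 178325) + 32383 = (-175764/(79976 - 20) + 178325) + 32383 = (-175764/79956 + 178325) + 32383 = (-175764*1/79956 + 178325) + 32383 = (-14647/6663 + 178325) + 32383 = 1188164828/6663 + 32383 = 1403932757/6663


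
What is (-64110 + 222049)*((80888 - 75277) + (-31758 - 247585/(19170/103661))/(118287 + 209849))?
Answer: 1114069366434840545/1258073424 ≈ 8.8554e+8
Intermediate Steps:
(-64110 + 222049)*((80888 - 75277) + (-31758 - 247585/(19170/103661))/(118287 + 209849)) = 157939*(5611 + (-31758 - 247585/(19170*(1/103661)))/328136) = 157939*(5611 + (-31758 - 247585/19170/103661)*(1/328136)) = 157939*(5611 + (-31758 - 247585*103661/19170)*(1/328136)) = 157939*(5611 + (-31758 - 5132981737/3834)*(1/328136)) = 157939*(5611 - 5254741909/3834*1/328136) = 157939*(5611 - 5254741909/1258073424) = 157939*(7053795240155/1258073424) = 1114069366434840545/1258073424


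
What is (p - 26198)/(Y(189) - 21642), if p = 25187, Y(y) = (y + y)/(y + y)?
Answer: 1011/21641 ≈ 0.046717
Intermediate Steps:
Y(y) = 1 (Y(y) = (2*y)/((2*y)) = (2*y)*(1/(2*y)) = 1)
(p - 26198)/(Y(189) - 21642) = (25187 - 26198)/(1 - 21642) = -1011/(-21641) = -1011*(-1/21641) = 1011/21641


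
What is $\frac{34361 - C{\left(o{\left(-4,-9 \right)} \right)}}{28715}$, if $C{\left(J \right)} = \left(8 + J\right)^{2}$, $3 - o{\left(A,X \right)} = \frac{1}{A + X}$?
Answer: $\frac{5786273}{4852835} \approx 1.1923$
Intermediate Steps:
$o{\left(A,X \right)} = 3 - \frac{1}{A + X}$
$\frac{34361 - C{\left(o{\left(-4,-9 \right)} \right)}}{28715} = \frac{34361 - \left(8 + \frac{-1 + 3 \left(-4\right) + 3 \left(-9\right)}{-4 - 9}\right)^{2}}{28715} = \left(34361 - \left(8 + \frac{-1 - 12 - 27}{-13}\right)^{2}\right) \frac{1}{28715} = \left(34361 - \left(8 - - \frac{40}{13}\right)^{2}\right) \frac{1}{28715} = \left(34361 - \left(8 + \frac{40}{13}\right)^{2}\right) \frac{1}{28715} = \left(34361 - \left(\frac{144}{13}\right)^{2}\right) \frac{1}{28715} = \left(34361 - \frac{20736}{169}\right) \frac{1}{28715} = \frac{5786273}{169} \cdot \frac{1}{28715} = \frac{5786273}{4852835}$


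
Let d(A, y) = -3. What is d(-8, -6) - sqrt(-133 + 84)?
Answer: -3 - 7*I ≈ -3.0 - 7.0*I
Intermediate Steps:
d(-8, -6) - sqrt(-133 + 84) = -3 - sqrt(-133 + 84) = -3 - sqrt(-49) = -3 - 7*I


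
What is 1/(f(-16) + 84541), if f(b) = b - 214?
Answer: 1/84311 ≈ 1.1861e-5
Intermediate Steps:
f(b) = -214 + b
1/(f(-16) + 84541) = 1/((-214 - 16) + 84541) = 1/(-230 + 84541) = 1/84311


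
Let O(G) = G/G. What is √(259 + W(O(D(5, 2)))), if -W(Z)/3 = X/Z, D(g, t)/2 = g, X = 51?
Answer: √106 ≈ 10.296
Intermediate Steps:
D(g, t) = 2*g
O(G) = 1
W(Z) = -153/Z
√(259 + W(O(D(5, 2)))) = √(259 - 153/1) = √(259 - 153*1) = √(259 - 153) = √106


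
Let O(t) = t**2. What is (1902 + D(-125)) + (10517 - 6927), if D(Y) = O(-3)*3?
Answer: 5519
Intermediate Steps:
D(Y) = 27 (D(Y) = (-3)**2*3 = 9*3 = 27)
(1902 + D(-125)) + (10517 - 6927) = (1902 + 27) + (10517 - 6927) = 1929 + 3590 = 5519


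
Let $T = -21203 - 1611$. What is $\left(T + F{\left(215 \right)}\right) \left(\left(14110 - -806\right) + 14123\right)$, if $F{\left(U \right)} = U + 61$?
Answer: $-654480982$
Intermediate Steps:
$T = -22814$ ($T = -21203 - 1611 = -22814$)
$F{\left(U \right)} = 61 + U$
$\left(T + F{\left(215 \right)}\right) \left(\left(14110 - -806\right) + 14123\right) = \left(-22814 + \left(61 + 215\right)\right) \left(\left(14110 - -806\right) + 14123\right) = \left(-22814 + 276\right) \left(\left(14110 + 806\right) + 14123\right) = - 22538 \left(14916 + 14123\right) = \left(-22538\right) 29039 = -654480982$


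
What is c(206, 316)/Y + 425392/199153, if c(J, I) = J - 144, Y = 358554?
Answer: 76269175327/35703552381 ≈ 2.1362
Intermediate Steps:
c(J, I) = -144 + J
c(206, 316)/Y + 425392/199153 = (-144 + 206)/358554 + 425392/199153 = 62*(1/358554) + 425392*(1/199153) = 31/179277 + 425392/199153 = 76269175327/35703552381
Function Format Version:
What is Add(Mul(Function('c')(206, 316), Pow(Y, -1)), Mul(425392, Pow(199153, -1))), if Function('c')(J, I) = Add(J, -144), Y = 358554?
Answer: Rational(76269175327, 35703552381) ≈ 2.1362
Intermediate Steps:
Function('c')(J, I) = Add(-144, J)
Add(Mul(Function('c')(206, 316), Pow(Y, -1)), Mul(425392, Pow(199153, -1))) = Add(Mul(Add(-144, 206), Pow(358554, -1)), Mul(425392, Pow(199153, -1))) = Add(Mul(62, Rational(1, 358554)), Mul(425392, Rational(1, 199153))) = Add(Rational(31, 179277), Rational(425392, 199153)) = Rational(76269175327, 35703552381)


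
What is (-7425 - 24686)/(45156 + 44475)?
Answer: -32111/89631 ≈ -0.35826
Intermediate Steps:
(-7425 - 24686)/(45156 + 44475) = -32111/89631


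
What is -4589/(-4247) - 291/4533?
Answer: 6522020/6417217 ≈ 1.0163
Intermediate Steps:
-4589/(-4247) - 291/4533 = -4589*(-1/4247) - 291*1/4533 = 4589/4247 - 97/1511 = 6522020/6417217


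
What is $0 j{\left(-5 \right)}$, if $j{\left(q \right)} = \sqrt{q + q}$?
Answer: $0$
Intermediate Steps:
$j{\left(q \right)} = \sqrt{2} \sqrt{q}$ ($j{\left(q \right)} = \sqrt{2 q} = \sqrt{2} \sqrt{q}$)
$0 j{\left(-5 \right)} = 0 \sqrt{2} \sqrt{-5} = 0 \sqrt{2} i \sqrt{5} = 0 i \sqrt{10} = 0$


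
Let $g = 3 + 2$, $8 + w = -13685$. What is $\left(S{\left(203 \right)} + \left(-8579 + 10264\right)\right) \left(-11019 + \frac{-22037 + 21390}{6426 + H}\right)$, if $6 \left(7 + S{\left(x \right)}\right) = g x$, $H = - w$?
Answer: $- \frac{1228505708182}{60357} \approx -2.0354 \cdot 10^{7}$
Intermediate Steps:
$w = -13693$ ($w = -8 - 13685 = -13693$)
$H = 13693$ ($H = \left(-1\right) \left(-13693\right) = 13693$)
$g = 5$
$S{\left(x \right)} = -7 + \frac{5 x}{6}$
$\left(S{\left(203 \right)} + \left(-8579 + 10264\right)\right) \left(-11019 + \frac{-22037 + 21390}{6426 + H}\right) = \left(\left(-7 + \frac{5}{6} \cdot 203\right) + \left(-8579 + 10264\right)\right) \left(-11019 + \frac{-22037 + 21390}{6426 + 13693}\right) = \left(\left(-7 + \frac{1015}{6}\right) + 1685\right) \left(-11019 - \frac{647}{20119}\right) = \left(\frac{973}{6} + 1685\right) \left(-11019 - \frac{647}{20119}\right) = \frac{11083 \left(-11019 - \frac{647}{20119}\right)}{6} = \frac{11083}{6} \left(- \frac{221691908}{20119}\right) = - \frac{1228505708182}{60357}$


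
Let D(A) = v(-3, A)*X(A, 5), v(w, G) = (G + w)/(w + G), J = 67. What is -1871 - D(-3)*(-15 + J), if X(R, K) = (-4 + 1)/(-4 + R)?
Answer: -13253/7 ≈ -1893.3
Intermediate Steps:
v(w, G) = 1 (v(w, G) = (G + w)/(G + w) = 1)
X(R, K) = -3/(-4 + R)
D(A) = -3/(-4 + A) (D(A) = 1*(-3/(-4 + A)) = -3/(-4 + A))
-1871 - D(-3)*(-15 + J) = -1871 - (-3/(-4 - 3))*(-15 + 67) = -1871 - (-3/(-7))*52 = -1871 - (-3*(-⅐))*52 = -1871 - 3*52/7 = -1871 - 1*156/7 = -1871 - 156/7 = -13253/7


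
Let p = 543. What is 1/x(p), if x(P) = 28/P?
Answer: 543/28 ≈ 19.393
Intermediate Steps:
1/x(p) = 1/(28/543) = 543/28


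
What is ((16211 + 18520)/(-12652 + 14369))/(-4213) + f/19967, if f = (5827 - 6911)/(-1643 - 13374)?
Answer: -612120932785/127587706772207 ≈ -0.0047976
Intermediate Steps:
f = 1084/15017 (f = -1084/(-15017) = -1084*(-1/15017) = 1084/15017 ≈ 0.072185)
((16211 + 18520)/(-12652 + 14369))/(-4213) + f/19967 = ((16211 + 18520)/(-12652 + 14369))/(-4213) + (1084/15017)/19967 = (34731/1717)*(-1/4213) + (1084/15017)*(1/19967) = (34731*(1/1717))*(-1/4213) + 1084/299844439 = (2043/101)*(-1/4213) + 1084/299844439 = -2043/425513 + 1084/299844439 = -612120932785/127587706772207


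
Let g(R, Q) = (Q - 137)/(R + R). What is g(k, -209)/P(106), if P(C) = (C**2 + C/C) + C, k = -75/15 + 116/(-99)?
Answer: 5709/2310191 ≈ 0.0024712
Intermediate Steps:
k = -611/99 (k = -75*1/15 + 116*(-1/99) = -5 - 116/99 = -611/99 ≈ -6.1717)
g(R, Q) = (-137 + Q)/(2*R) (g(R, Q) = (-137 + Q)/((2*R)) = (-137 + Q)*(1/(2*R)) = (-137 + Q)/(2*R))
P(C) = 1 + C + C**2 (P(C) = (C**2 + 1) + C = (1 + C**2) + C = 1 + C + C**2)
g(k, -209)/P(106) = ((-137 - 209)/(2*(-611/99)))/(1 + 106 + 106**2) = ((1/2)*(-99/611)*(-346))/(1 + 106 + 11236) = (17127/611)/11343 = (17127/611)*(1/11343) = 5709/2310191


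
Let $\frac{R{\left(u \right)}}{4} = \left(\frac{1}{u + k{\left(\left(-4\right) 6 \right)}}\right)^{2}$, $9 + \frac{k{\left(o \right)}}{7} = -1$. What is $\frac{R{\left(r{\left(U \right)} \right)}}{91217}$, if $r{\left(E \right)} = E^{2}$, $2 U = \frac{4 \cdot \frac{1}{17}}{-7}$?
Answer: $\frac{28647703}{3201092133148359} \approx 8.9494 \cdot 10^{-9}$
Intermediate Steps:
$U = - \frac{2}{119}$ ($U = \frac{\frac{4}{17} \frac{1}{-7}}{2} = \frac{4 \cdot \frac{1}{17} \left(- \frac{1}{7}\right)}{2} = \frac{\frac{4}{17} \left(- \frac{1}{7}\right)}{2} = \frac{1}{2} \left(- \frac{4}{119}\right) = - \frac{2}{119} \approx -0.016807$)
$k{\left(o \right)} = -70$ ($k{\left(o \right)} = -63 + 7 \left(-1\right) = -63 - 7 = -70$)
$R{\left(u \right)} = \frac{4}{\left(-70 + u\right)^{2}}$ ($R{\left(u \right)} = 4 \left(\frac{1}{u - 70}\right)^{2} = 4 \left(\frac{1}{-70 + u}\right)^{2} = \frac{4}{\left(-70 + u\right)^{2}}$)
$\frac{R{\left(r{\left(U \right)} \right)}}{91217} = \frac{4 \frac{1}{\left(-70 + \left(- \frac{2}{119}\right)^{2}\right)^{2}}}{91217} = \frac{4}{\left(-70 + \frac{4}{14161}\right)^{2}} \cdot \frac{1}{91217} = \frac{4}{\frac{982608282756}{200533921}} \cdot \frac{1}{91217} = 4 \cdot \frac{200533921}{982608282756} \cdot \frac{1}{91217} = \frac{200533921}{245652070689} \cdot \frac{1}{91217} = \frac{28647703}{3201092133148359}$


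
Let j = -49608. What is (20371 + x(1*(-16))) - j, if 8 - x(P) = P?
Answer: 70003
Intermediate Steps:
x(P) = 8 - P
(20371 + x(1*(-16))) - j = (20371 + (8 - (-16))) - 1*(-49608) = (20371 + (8 - 1*(-16))) + 49608 = (20371 + (8 + 16)) + 49608 = (20371 + 24) + 49608 = 20395 + 49608 = 70003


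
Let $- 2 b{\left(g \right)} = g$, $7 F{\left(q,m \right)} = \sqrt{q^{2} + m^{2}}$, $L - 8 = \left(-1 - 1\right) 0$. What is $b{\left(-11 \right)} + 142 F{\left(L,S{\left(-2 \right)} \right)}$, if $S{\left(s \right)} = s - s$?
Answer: $\frac{2349}{14} \approx 167.79$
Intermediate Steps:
$L = 8$ ($L = 8 + \left(-1 - 1\right) 0 = 8 - 0 = 8 + 0 = 8$)
$S{\left(s \right)} = 0$
$F{\left(q,m \right)} = \frac{\sqrt{m^{2} + q^{2}}}{7}$ ($F{\left(q,m \right)} = \frac{\sqrt{q^{2} + m^{2}}}{7} = \frac{\sqrt{m^{2} + q^{2}}}{7}$)
$b{\left(g \right)} = - \frac{g}{2}$
$b{\left(-11 \right)} + 142 F{\left(L,S{\left(-2 \right)} \right)} = \left(- \frac{1}{2}\right) \left(-11\right) + 142 \frac{\sqrt{0^{2} + 8^{2}}}{7} = \frac{11}{2} + 142 \frac{\sqrt{0 + 64}}{7} = \frac{11}{2} + 142 \frac{\sqrt{64}}{7} = \frac{11}{2} + 142 \cdot \frac{1}{7} \cdot 8 = \frac{11}{2} + 142 \cdot \frac{8}{7} = \frac{11}{2} + \frac{1136}{7} = \frac{2349}{14}$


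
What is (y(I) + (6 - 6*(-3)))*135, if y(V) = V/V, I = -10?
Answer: 3375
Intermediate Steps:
y(V) = 1
(y(I) + (6 - 6*(-3)))*135 = (1 + (6 - 6*(-3)))*135 = (1 + (6 + 18))*135 = (1 + 24)*135 = 25*135 = 3375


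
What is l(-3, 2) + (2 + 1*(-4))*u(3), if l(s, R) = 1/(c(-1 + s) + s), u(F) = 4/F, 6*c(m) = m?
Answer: -97/33 ≈ -2.9394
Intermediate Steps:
c(m) = m/6
l(s, R) = 1/(-1/6 + 7*s/6) (l(s, R) = 1/((-1 + s)/6 + s) = 1/((-1/6 + s/6) + s) = 1/(-1/6 + 7*s/6))
l(-3, 2) + (2 + 1*(-4))*u(3) = 6/(-1 + 7*(-3)) + (2 + 1*(-4))*(4/3) = 6/(-1 - 21) + (2 - 4)*(4*(1/3)) = 6/(-22) - 2*4/3 = 6*(-1/22) - 8/3 = -3/11 - 8/3 = -97/33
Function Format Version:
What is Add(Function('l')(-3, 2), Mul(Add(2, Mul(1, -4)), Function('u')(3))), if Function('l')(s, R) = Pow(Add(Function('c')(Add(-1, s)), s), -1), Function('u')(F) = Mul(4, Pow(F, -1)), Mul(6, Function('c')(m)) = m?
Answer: Rational(-97, 33) ≈ -2.9394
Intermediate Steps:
Function('c')(m) = Mul(Rational(1, 6), m)
Function('l')(s, R) = Pow(Add(Rational(-1, 6), Mul(Rational(7, 6), s)), -1) (Function('l')(s, R) = Pow(Add(Mul(Rational(1, 6), Add(-1, s)), s), -1) = Pow(Add(Add(Rational(-1, 6), Mul(Rational(1, 6), s)), s), -1) = Pow(Add(Rational(-1, 6), Mul(Rational(7, 6), s)), -1))
Add(Function('l')(-3, 2), Mul(Add(2, Mul(1, -4)), Function('u')(3))) = Add(Mul(6, Pow(Add(-1, Mul(7, -3)), -1)), Mul(Add(2, Mul(1, -4)), Mul(4, Pow(3, -1)))) = Add(Mul(6, Pow(Add(-1, -21), -1)), Mul(Add(2, -4), Mul(4, Rational(1, 3)))) = Add(Mul(6, Pow(-22, -1)), Mul(-2, Rational(4, 3))) = Add(Mul(6, Rational(-1, 22)), Rational(-8, 3)) = Add(Rational(-3, 11), Rational(-8, 3)) = Rational(-97, 33)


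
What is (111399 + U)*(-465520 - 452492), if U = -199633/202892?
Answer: -5187173165411325/50723 ≈ -1.0226e+11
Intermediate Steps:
U = -199633/202892 (U = -199633*1/202892 = -199633/202892 ≈ -0.98394)
(111399 + U)*(-465520 - 452492) = (111399 - 199633/202892)*(-465520 - 452492) = (22601766275/202892)*(-918012) = -5187173165411325/50723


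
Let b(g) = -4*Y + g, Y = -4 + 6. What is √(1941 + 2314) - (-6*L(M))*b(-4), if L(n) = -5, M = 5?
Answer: 360 + √4255 ≈ 425.23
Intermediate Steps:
Y = 2
b(g) = -8 + g (b(g) = -4*2 + g = -8 + g)
√(1941 + 2314) - (-6*L(M))*b(-4) = √(1941 + 2314) - (-6*(-5))*(-8 - 4) = √4255 - 30*(-12) = √4255 - 1*(-360) = √4255 + 360 = 360 + √4255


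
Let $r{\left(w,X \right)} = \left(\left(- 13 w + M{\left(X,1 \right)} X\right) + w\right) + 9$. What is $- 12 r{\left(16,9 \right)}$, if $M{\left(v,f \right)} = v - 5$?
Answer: $1764$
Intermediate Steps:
$M{\left(v,f \right)} = -5 + v$
$r{\left(w,X \right)} = 9 - 12 w + X \left(-5 + X\right)$ ($r{\left(w,X \right)} = \left(\left(- 13 w + \left(-5 + X\right) X\right) + w\right) + 9 = \left(\left(- 13 w + X \left(-5 + X\right)\right) + w\right) + 9 = \left(- 12 w + X \left(-5 + X\right)\right) + 9 = 9 - 12 w + X \left(-5 + X\right)$)
$- 12 r{\left(16,9 \right)} = - 12 \left(9 - 192 + 9 \left(-5 + 9\right)\right) = - 12 \left(9 - 192 + 9 \cdot 4\right) = - 12 \left(9 - 192 + 36\right) = \left(-12\right) \left(-147\right) = 1764$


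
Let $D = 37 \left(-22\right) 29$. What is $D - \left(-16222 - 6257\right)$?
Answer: $-1127$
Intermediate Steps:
$D = -23606$ ($D = \left(-814\right) 29 = -23606$)
$D - \left(-16222 - 6257\right) = -23606 - \left(-16222 - 6257\right) = -23606 - -22479 = -23606 + 22479 = -1127$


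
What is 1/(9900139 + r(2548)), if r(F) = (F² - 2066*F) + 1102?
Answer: 1/11129377 ≈ 8.9852e-8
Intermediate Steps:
r(F) = 1102 + F² - 2066*F
1/(9900139 + r(2548)) = 1/(9900139 + (1102 + 2548² - 2066*2548)) = 1/(9900139 + (1102 + 6492304 - 5264168)) = 1/(9900139 + 1229238) = 1/11129377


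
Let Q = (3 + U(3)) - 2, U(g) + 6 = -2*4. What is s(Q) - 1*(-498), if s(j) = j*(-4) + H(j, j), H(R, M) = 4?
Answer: 554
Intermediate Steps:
U(g) = -14 (U(g) = -6 - 2*4 = -6 - 8 = -14)
Q = -13 (Q = (3 - 14) - 2 = -11 - 2 = -13)
s(j) = 4 - 4*j (s(j) = j*(-4) + 4 = -4*j + 4 = 4 - 4*j)
s(Q) - 1*(-498) = (4 - 4*(-13)) - 1*(-498) = (4 + 52) + 498 = 56 + 498 = 554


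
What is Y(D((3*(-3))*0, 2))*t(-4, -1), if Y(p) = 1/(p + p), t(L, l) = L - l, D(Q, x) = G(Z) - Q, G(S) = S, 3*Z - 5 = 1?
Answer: -3/4 ≈ -0.75000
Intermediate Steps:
Z = 2 (Z = 5/3 + (1/3)*1 = 5/3 + 1/3 = 2)
D(Q, x) = 2 - Q
Y(p) = 1/(2*p)
Y(D((3*(-3))*0, 2))*t(-4, -1) = (1/(2*(2 - 3*(-3)*0)))*(-4 - 1*(-1)) = (1/(2*(2 - (-9)*0)))*(-4 + 1) = (1/(2*(2 - 1*0)))*(-3) = (1/(2*(2 + 0)))*(-3) = ((1/2)/2)*(-3) = ((1/2)*(1/2))*(-3) = (1/4)*(-3) = -3/4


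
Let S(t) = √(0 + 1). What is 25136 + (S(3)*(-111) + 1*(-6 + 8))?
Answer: 25027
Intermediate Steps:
S(t) = 1 (S(t) = √1 = 1)
25136 + (S(3)*(-111) + 1*(-6 + 8)) = 25136 + (1*(-111) + 1*(-6 + 8)) = 25136 + (-111 + 1*2) = 25136 + (-111 + 2) = 25136 - 109 = 25027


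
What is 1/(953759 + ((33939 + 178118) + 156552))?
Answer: 1/1322368 ≈ 7.5622e-7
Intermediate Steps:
1/(953759 + ((33939 + 178118) + 156552)) = 1/(953759 + (212057 + 156552)) = 1/(953759 + 368609) = 1/1322368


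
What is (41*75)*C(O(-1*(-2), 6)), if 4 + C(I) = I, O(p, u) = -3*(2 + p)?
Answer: -49200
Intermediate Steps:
O(p, u) = -6 - 3*p
C(I) = -4 + I
(41*75)*C(O(-1*(-2), 6)) = (41*75)*(-4 + (-6 - (-3)*(-2))) = 3075*(-4 + (-6 - 3*2)) = 3075*(-4 + (-6 - 6)) = 3075*(-4 - 12) = 3075*(-16) = -49200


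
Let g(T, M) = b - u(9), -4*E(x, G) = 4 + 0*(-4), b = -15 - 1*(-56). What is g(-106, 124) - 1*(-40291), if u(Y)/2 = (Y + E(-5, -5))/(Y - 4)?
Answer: 201644/5 ≈ 40329.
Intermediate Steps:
b = 41 (b = -15 + 56 = 41)
E(x, G) = -1 (E(x, G) = -(4 + 0*(-4))/4 = -(4 + 0)/4 = -1/4*4 = -1)
u(Y) = 2*(-1 + Y)/(-4 + Y) (u(Y) = 2*((Y - 1)/(Y - 4)) = 2*((-1 + Y)/(-4 + Y)) = 2*(-1 + Y)/(-4 + Y))
g(T, M) = 189/5 (g(T, M) = 41 - 2*(-1 + 9)/(-4 + 9) = 41 - 2*8/5 = 41 - 1*16/5 = 41 - 16/5 = 189/5)
g(-106, 124) - 1*(-40291) = 189/5 - 1*(-40291) = 189/5 + 40291 = 201644/5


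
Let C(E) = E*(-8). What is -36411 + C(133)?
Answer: -37475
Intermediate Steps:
C(E) = -8*E
-36411 + C(133) = -36411 - 8*133 = -36411 - 1064 = -37475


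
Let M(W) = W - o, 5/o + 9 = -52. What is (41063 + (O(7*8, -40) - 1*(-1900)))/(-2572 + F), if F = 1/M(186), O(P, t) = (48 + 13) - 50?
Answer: -487797874/29194711 ≈ -16.708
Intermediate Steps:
o = -5/61 (o = 5/(-9 - 52) = 5/(-61) = 5*(-1/61) = -5/61 ≈ -0.081967)
M(W) = 5/61 + W (M(W) = W - 1*(-5/61) = W + 5/61 = 5/61 + W)
O(P, t) = 11 (O(P, t) = 61 - 50 = 11)
F = 61/11351 (F = 1/(5/61 + 186) = 1/(11351/61) = 61/11351 ≈ 0.0053740)
(41063 + (O(7*8, -40) - 1*(-1900)))/(-2572 + F) = (41063 + (11 - 1*(-1900)))/(-2572 + 61/11351) = (41063 + (11 + 1900))/(-29194711/11351) = (41063 + 1911)*(-11351/29194711) = 42974*(-11351/29194711) = -487797874/29194711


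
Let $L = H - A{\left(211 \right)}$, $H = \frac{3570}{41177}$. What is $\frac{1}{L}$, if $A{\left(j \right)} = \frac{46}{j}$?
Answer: $- \frac{8688347}{1140872} \approx -7.6155$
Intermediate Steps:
$H = \frac{3570}{41177}$ ($H = 3570 \cdot \frac{1}{41177} = \frac{3570}{41177} \approx 0.086699$)
$L = - \frac{1140872}{8688347}$ ($L = \frac{3570}{41177} - \frac{46}{211} = - \frac{1140872}{8688347} \approx -0.13131$)
$\frac{1}{L} = \frac{1}{- \frac{1140872}{8688347}} = - \frac{8688347}{1140872}$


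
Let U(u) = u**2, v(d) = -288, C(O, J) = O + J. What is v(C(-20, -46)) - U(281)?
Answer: -79249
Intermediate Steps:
C(O, J) = J + O
v(C(-20, -46)) - U(281) = -288 - 1*281**2 = -288 - 1*78961 = -288 - 78961 = -79249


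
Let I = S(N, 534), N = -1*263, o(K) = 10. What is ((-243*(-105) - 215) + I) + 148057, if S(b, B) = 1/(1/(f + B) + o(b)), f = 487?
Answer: 1770149348/10211 ≈ 1.7336e+5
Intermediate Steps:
N = -263
S(b, B) = 1/(10 + 1/(487 + B)) (S(b, B) = 1/(1/(487 + B) + 10) = 1/(10 + 1/(487 + B)))
I = 1021/10211 (I = (487 + 534)/(4871 + 10*534) = 1021/(4871 + 5340) = 1021/10211 ≈ 0.099990)
((-243*(-105) - 215) + I) + 148057 = ((-243*(-105) - 215) + 1021/10211) + 148057 = ((25515 - 215) + 1021/10211) + 148057 = (25300 + 1021/10211) + 148057 = 258339321/10211 + 148057 = 1770149348/10211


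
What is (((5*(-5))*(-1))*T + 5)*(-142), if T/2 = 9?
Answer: -64610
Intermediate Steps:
T = 18 (T = 2*9 = 18)
(((5*(-5))*(-1))*T + 5)*(-142) = (((5*(-5))*(-1))*18 + 5)*(-142) = (-25*(-1)*18 + 5)*(-142) = (25*18 + 5)*(-142) = (450 + 5)*(-142) = 455*(-142) = -64610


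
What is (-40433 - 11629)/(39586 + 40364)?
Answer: -8677/13325 ≈ -0.65118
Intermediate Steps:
(-40433 - 11629)/(39586 + 40364) = -52062/79950 = -52062*1/79950 = -8677/13325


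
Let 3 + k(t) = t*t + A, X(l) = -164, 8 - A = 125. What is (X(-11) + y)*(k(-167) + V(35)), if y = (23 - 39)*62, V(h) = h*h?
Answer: -33517064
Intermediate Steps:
A = -117 (A = 8 - 1*125 = 8 - 125 = -117)
V(h) = h²
y = -992 (y = -16*62 = -992)
k(t) = -120 + t² (k(t) = -3 + (t*t - 117) = -3 + (t² - 117) = -3 + (-117 + t²) = -120 + t²)
(X(-11) + y)*(k(-167) + V(35)) = (-164 - 992)*((-120 + (-167)²) + 35²) = -1156*((-120 + 27889) + 1225) = -1156*(27769 + 1225) = -1156*28994 = -33517064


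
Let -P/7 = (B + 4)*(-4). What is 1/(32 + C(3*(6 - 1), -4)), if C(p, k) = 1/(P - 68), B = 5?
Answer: 184/5889 ≈ 0.031245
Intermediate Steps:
P = 252 (P = -7*(5 + 4)*(-4) = -63*(-4) = -7*(-36) = 252)
C(p, k) = 1/184 (C(p, k) = 1/(252 - 68) = 1/184)
1/(32 + C(3*(6 - 1), -4)) = 1/(32 + 1/184) = 1/(5889/184) = 184/5889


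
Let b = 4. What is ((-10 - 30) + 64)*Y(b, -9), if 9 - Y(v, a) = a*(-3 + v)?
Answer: 432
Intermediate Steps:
Y(v, a) = 9 - a*(-3 + v)
((-10 - 30) + 64)*Y(b, -9) = ((-10 - 30) + 64)*(9 + 3*(-9) - 1*(-9)*4) = (-40 + 64)*(9 - 27 + 36) = 24*18 = 432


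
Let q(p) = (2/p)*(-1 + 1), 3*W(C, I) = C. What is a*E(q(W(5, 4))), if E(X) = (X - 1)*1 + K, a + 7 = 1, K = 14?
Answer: -78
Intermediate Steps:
W(C, I) = C/3
q(p) = 0 (q(p) = (2/p)*0 = 0)
a = -6 (a = -7 + 1 = -6)
E(X) = 13 + X (E(X) = (X - 1)*1 + 14 = (-1 + X)*1 + 14 = (-1 + X) + 14 = 13 + X)
a*E(q(W(5, 4))) = -6*(13 + 0) = -6*13 = -78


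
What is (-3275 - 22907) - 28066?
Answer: -54248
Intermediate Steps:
(-3275 - 22907) - 28066 = -26182 - 28066 = -54248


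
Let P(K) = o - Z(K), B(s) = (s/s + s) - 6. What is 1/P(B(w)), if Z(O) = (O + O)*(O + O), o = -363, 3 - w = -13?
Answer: -1/847 ≈ -0.0011806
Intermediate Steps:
w = 16 (w = 3 - 1*(-13) = 3 + 13 = 16)
Z(O) = 4*O**2 (Z(O) = (2*O)*(2*O) = 4*O**2)
B(s) = -5 + s (B(s) = (1 + s) - 6 = -5 + s)
P(K) = -363 - 4*K**2
1/P(B(w)) = 1/(-363 - 4*(-5 + 16)**2) = 1/(-363 - 4*11**2) = 1/(-363 - 4*121) = 1/(-363 - 484) = 1/(-847) = -1/847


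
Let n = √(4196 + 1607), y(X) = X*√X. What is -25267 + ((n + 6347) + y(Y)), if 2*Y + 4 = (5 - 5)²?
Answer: -18920 + √5803 - 2*I*√2 ≈ -18844.0 - 2.8284*I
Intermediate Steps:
Y = -2 (Y = -2 + (5 - 5)²/2 = -2 + (½)*0² = -2 + (½)*0 = -2 + 0 = -2)
y(X) = X^(3/2)
n = √5803 ≈ 76.177
-25267 + ((n + 6347) + y(Y)) = -25267 + ((√5803 + 6347) + (-2)^(3/2)) = -25267 + ((6347 + √5803) - 2*I*√2) = -25267 + (6347 + √5803 - 2*I*√2) = -18920 + √5803 - 2*I*√2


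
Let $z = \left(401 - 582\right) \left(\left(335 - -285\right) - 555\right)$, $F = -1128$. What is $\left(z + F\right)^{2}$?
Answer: $166229449$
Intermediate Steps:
$z = -11765$ ($z = - 181 \left(\left(335 + 285\right) - 555\right) = - 181 \left(620 - 555\right) = \left(-181\right) 65 = -11765$)
$\left(z + F\right)^{2} = \left(-11765 - 1128\right)^{2} = \left(-12893\right)^{2} = 166229449$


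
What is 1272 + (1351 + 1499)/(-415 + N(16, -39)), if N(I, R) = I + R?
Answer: 92381/73 ≈ 1265.5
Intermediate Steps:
1272 + (1351 + 1499)/(-415 + N(16, -39)) = 1272 + (1351 + 1499)/(-415 + (16 - 39)) = 1272 + 2850/(-415 - 23) = 1272 + 2850/(-438) = 1272 + 2850*(-1/438) = 1272 - 475/73 = 92381/73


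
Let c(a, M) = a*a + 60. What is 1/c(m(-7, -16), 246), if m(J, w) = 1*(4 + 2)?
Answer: 1/96 ≈ 0.010417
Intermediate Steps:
m(J, w) = 6 (m(J, w) = 1*6 = 6)
c(a, M) = 60 + a² (c(a, M) = a² + 60 = 60 + a²)
1/c(m(-7, -16), 246) = 1/(60 + 6²) = 1/(60 + 36) = 1/96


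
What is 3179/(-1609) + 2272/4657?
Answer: -11148955/7493113 ≈ -1.4879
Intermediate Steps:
3179/(-1609) + 2272/4657 = 3179*(-1/1609) + 2272*(1/4657) = -3179/1609 + 2272/4657 = -11148955/7493113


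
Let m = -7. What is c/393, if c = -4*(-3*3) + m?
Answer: 29/393 ≈ 0.073791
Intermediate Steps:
c = 29 (c = -4*(-3*3) - 7 = -(-36) - 7 = -4*(-9) - 7 = 36 - 7 = 29)
c/393 = 29/393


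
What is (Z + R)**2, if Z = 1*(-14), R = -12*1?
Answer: 676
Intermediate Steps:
R = -12
Z = -14
(Z + R)**2 = (-14 - 12)**2 = (-26)**2 = 676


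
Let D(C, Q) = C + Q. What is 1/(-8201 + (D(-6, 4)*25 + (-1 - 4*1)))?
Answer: -1/8256 ≈ -0.00012112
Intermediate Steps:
1/(-8201 + (D(-6, 4)*25 + (-1 - 4*1))) = 1/(-8201 + ((-6 + 4)*25 + (-1 - 4*1))) = 1/(-8201 + (-2*25 + (-1 - 4))) = 1/(-8201 + (-50 - 5)) = 1/(-8201 - 55) = 1/(-8256) = -1/8256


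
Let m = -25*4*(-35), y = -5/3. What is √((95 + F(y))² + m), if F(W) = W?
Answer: 10*√1099/3 ≈ 110.50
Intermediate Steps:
y = -5/3 (y = -5*⅓ = -5/3 ≈ -1.6667)
m = 3500 (m = -100*(-35) = 3500)
√((95 + F(y))² + m) = √((95 - 5/3)² + 3500) = √((280/3)² + 3500) = √(78400/9 + 3500) = √(109900/9) = 10*√1099/3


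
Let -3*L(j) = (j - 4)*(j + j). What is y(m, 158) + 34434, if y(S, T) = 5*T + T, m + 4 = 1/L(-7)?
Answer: 35382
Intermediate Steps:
L(j) = -2*j*(-4 + j)/3 (L(j) = -(j - 4)*(j + j)/3 = -(-4 + j)*2*j/3 = -2*j*(-4 + j)/3)
m = -619/154 (m = -4 + 1/((⅔)*(-7)*(4 - 1*(-7))) = -4 + 1/((⅔)*(-7)*(4 + 7)) = -4 + 1/((⅔)*(-7)*11) = -4 + 1/(-154/3) = -4 - 3/154 = -619/154 ≈ -4.0195)
y(S, T) = 6*T
y(m, 158) + 34434 = 6*158 + 34434 = 948 + 34434 = 35382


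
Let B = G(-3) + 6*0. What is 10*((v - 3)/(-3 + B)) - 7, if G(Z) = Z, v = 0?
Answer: -2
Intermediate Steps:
B = -3 (B = -3 + 6*0 = -3 + 0 = -3)
10*((v - 3)/(-3 + B)) - 7 = 10*((0 - 3)/(-3 - 3)) - 7 = 10*(-3/(-6)) - 7 = 10*(-3*(-⅙)) - 7 = 10*(½) - 7 = 5 - 7 = -2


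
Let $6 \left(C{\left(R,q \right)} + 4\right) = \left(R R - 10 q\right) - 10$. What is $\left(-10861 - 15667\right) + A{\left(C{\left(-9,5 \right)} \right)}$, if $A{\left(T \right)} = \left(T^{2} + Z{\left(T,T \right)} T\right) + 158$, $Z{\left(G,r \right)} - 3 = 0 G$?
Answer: $- \frac{105485}{4} \approx -26371.0$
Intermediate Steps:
$Z{\left(G,r \right)} = 3$ ($Z{\left(G,r \right)} = 3 + 0 G = 3 + 0 = 3$)
$C{\left(R,q \right)} = - \frac{17}{3} - \frac{5 q}{3} + \frac{R^{2}}{6}$ ($C{\left(R,q \right)} = -4 + \frac{\left(R R - 10 q\right) - 10}{6} = -4 + \frac{\left(R^{2} - 10 q\right) - 10}{6} = -4 + \frac{-10 + R^{2} - 10 q}{6} = -4 - \left(\frac{5}{3} - \frac{R^{2}}{6} + \frac{5 q}{3}\right) = - \frac{17}{3} - \frac{5 q}{3} + \frac{R^{2}}{6}$)
$A{\left(T \right)} = 158 + T^{2} + 3 T$ ($A{\left(T \right)} = \left(T^{2} + 3 T\right) + 158 = 158 + T^{2} + 3 T$)
$\left(-10861 - 15667\right) + A{\left(C{\left(-9,5 \right)} \right)} = \left(-10861 - 15667\right) + \left(158 + \left(- \frac{17}{3} - \frac{25}{3} + \frac{\left(-9\right)^{2}}{6}\right)^{2} + 3 \left(- \frac{17}{3} - \frac{25}{3} + \frac{\left(-9\right)^{2}}{6}\right)\right) = -26528 + \left(158 + \left(- \frac{17}{3} - \frac{25}{3} + \frac{1}{6} \cdot 81\right)^{2} + 3 \left(- \frac{17}{3} - \frac{25}{3} + \frac{1}{6} \cdot 81\right)\right) = -26528 + \left(158 + \left(- \frac{17}{3} - \frac{25}{3} + \frac{27}{2}\right)^{2} + 3 \left(- \frac{17}{3} - \frac{25}{3} + \frac{27}{2}\right)\right) = -26528 + \left(158 + \left(- \frac{1}{2}\right)^{2} + 3 \left(- \frac{1}{2}\right)\right) = -26528 + \left(158 + \frac{1}{4} - \frac{3}{2}\right) = -26528 + \frac{627}{4} = - \frac{105485}{4}$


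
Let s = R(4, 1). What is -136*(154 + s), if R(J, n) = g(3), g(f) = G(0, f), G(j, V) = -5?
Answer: -20264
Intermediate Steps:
g(f) = -5
R(J, n) = -5
s = -5
-136*(154 + s) = -136*(154 - 5) = -136*149 = -20264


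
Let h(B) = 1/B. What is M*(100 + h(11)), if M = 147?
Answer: 161847/11 ≈ 14713.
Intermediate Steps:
M*(100 + h(11)) = 147*(100 + 1/11) = 147*(1101/11) = 161847/11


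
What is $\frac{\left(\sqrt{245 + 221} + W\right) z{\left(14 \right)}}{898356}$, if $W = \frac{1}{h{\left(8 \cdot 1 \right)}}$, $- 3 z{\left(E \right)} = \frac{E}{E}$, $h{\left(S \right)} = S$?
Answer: $- \frac{1}{21560544} - \frac{\sqrt{466}}{2695068} \approx -8.0562 \cdot 10^{-6}$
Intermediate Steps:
$z{\left(E \right)} = - \frac{1}{3}$ ($z{\left(E \right)} = - \frac{E \frac{1}{E}}{3} = \left(- \frac{1}{3}\right) 1 = - \frac{1}{3}$)
$W = \frac{1}{8}$ ($W = \frac{1}{8 \cdot 1} = \frac{1}{8} \approx 0.125$)
$\frac{\left(\sqrt{245 + 221} + W\right) z{\left(14 \right)}}{898356} = \frac{\left(\sqrt{245 + 221} + \frac{1}{8}\right) \left(- \frac{1}{3}\right)}{898356} = \left(\sqrt{466} + \frac{1}{8}\right) \left(- \frac{1}{3}\right) \frac{1}{898356} = \left(\frac{1}{8} + \sqrt{466}\right) \left(- \frac{1}{3}\right) \frac{1}{898356} = \left(- \frac{1}{24} - \frac{\sqrt{466}}{3}\right) \frac{1}{898356} = - \frac{1}{21560544} - \frac{\sqrt{466}}{2695068}$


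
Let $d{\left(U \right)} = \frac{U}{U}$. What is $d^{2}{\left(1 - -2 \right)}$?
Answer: $1$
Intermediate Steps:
$d{\left(U \right)} = 1$
$d^{2}{\left(1 - -2 \right)} = 1^{2} = 1$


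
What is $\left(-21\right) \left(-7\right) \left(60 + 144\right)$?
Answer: $29988$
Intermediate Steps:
$\left(-21\right) \left(-7\right) \left(60 + 144\right) = 147 \cdot 204 = 29988$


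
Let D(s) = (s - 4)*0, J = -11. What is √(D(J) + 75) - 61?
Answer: -61 + 5*√3 ≈ -52.340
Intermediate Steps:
D(s) = 0 (D(s) = (-4 + s)*0 = 0)
√(D(J) + 75) - 61 = √(0 + 75) - 61 = √75 - 61 = 5*√3 - 61 = -61 + 5*√3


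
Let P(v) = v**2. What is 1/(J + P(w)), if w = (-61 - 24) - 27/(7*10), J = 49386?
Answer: 4900/277715929 ≈ 1.7644e-5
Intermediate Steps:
w = -5977/70 (w = -85 - 27/70 = -5977/70 ≈ -85.386)
1/(J + P(w)) = 1/(49386 + (-5977/70)**2) = 1/(49386 + 35724529/4900) = 1/(277715929/4900) = 4900/277715929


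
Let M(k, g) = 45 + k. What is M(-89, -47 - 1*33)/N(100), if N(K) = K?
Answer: -11/25 ≈ -0.44000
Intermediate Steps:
M(-89, -47 - 1*33)/N(100) = (45 - 89)/100 = -44*1/100 = -11/25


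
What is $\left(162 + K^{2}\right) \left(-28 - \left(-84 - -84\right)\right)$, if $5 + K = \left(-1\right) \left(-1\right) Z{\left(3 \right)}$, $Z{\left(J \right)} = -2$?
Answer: $-5908$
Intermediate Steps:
$K = -7$ ($K = -5 + \left(-1\right) \left(-1\right) \left(-2\right) = -5 + 1 \left(-2\right) = -5 - 2 = -7$)
$\left(162 + K^{2}\right) \left(-28 - \left(-84 - -84\right)\right) = \left(162 + \left(-7\right)^{2}\right) \left(-28 - \left(-84 - -84\right)\right) = \left(162 + 49\right) \left(-28 - \left(-84 + 84\right)\right) = 211 \left(-28 - 0\right) = 211 \left(-28 + 0\right) = 211 \left(-28\right) = -5908$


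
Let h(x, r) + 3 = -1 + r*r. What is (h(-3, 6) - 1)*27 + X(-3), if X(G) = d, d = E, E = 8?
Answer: 845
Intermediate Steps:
d = 8
X(G) = 8
h(x, r) = -4 + r² (h(x, r) = -3 + (-1 + r*r) = -3 + (-1 + r²) = -4 + r²)
(h(-3, 6) - 1)*27 + X(-3) = ((-4 + 6²) - 1)*27 + 8 = ((-4 + 36) - 1)*27 + 8 = (32 - 1)*27 + 8 = 31*27 + 8 = 837 + 8 = 845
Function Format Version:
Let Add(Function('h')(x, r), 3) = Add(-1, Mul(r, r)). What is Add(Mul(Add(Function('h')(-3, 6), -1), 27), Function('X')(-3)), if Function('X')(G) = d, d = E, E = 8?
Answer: 845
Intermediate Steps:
d = 8
Function('X')(G) = 8
Function('h')(x, r) = Add(-4, Pow(r, 2)) (Function('h')(x, r) = Add(-3, Add(-1, Mul(r, r))) = Add(-3, Add(-1, Pow(r, 2))) = Add(-4, Pow(r, 2)))
Add(Mul(Add(Function('h')(-3, 6), -1), 27), Function('X')(-3)) = Add(Mul(Add(Add(-4, Pow(6, 2)), -1), 27), 8) = Add(Mul(Add(Add(-4, 36), -1), 27), 8) = Add(Mul(Add(32, -1), 27), 8) = Add(Mul(31, 27), 8) = Add(837, 8) = 845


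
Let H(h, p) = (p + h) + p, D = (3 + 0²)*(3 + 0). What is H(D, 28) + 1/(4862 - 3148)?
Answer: 111411/1714 ≈ 65.001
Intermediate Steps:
D = 9 (D = (3 + 0)*3 = 3*3 = 9)
H(h, p) = h + 2*p (H(h, p) = (h + p) + p = h + 2*p)
H(D, 28) + 1/(4862 - 3148) = (9 + 2*28) + 1/(4862 - 3148) = (9 + 56) + 1/1714 = 65 + 1/1714 = 111411/1714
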